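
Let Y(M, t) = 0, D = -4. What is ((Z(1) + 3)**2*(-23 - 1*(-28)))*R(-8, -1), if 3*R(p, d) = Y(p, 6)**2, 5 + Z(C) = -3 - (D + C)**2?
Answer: 0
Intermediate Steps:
Z(C) = -8 - (-4 + C)**2 (Z(C) = -5 + (-3 - (-4 + C)**2) = -8 - (-4 + C)**2)
R(p, d) = 0 (R(p, d) = (1/3)*0**2 = (1/3)*0 = 0)
((Z(1) + 3)**2*(-23 - 1*(-28)))*R(-8, -1) = (((-8 - (-4 + 1)**2) + 3)**2*(-23 - 1*(-28)))*0 = (((-8 - 1*(-3)**2) + 3)**2*(-23 + 28))*0 = (((-8 - 1*9) + 3)**2*5)*0 = (((-8 - 9) + 3)**2*5)*0 = ((-17 + 3)**2*5)*0 = ((-14)**2*5)*0 = (196*5)*0 = 980*0 = 0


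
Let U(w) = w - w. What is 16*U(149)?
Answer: 0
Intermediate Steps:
U(w) = 0
16*U(149) = 16*0 = 0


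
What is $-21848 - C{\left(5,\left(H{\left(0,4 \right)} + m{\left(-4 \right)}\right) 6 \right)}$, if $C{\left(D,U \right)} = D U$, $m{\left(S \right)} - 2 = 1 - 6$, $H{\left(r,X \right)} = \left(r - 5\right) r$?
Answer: $-21758$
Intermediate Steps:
$H{\left(r,X \right)} = r \left(-5 + r\right)$ ($H{\left(r,X \right)} = \left(r - 5\right) r = \left(-5 + r\right) r = r \left(-5 + r\right)$)
$m{\left(S \right)} = -3$ ($m{\left(S \right)} = 2 + \left(1 - 6\right) = 2 - 5 = -3$)
$-21848 - C{\left(5,\left(H{\left(0,4 \right)} + m{\left(-4 \right)}\right) 6 \right)} = -21848 - 5 \left(0 \left(-5 + 0\right) - 3\right) 6 = -21848 - 5 \left(0 \left(-5\right) - 3\right) 6 = -21848 - 5 \left(0 - 3\right) 6 = -21848 - 5 \left(\left(-3\right) 6\right) = -21848 - 5 \left(-18\right) = -21848 - -90 = -21848 + 90 = -21758$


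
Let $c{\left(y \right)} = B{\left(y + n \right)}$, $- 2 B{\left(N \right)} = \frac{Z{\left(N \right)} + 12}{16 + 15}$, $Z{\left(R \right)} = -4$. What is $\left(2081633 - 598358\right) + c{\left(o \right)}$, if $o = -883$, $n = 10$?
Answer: $\frac{45981521}{31} \approx 1.4833 \cdot 10^{6}$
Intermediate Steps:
$B{\left(N \right)} = - \frac{4}{31}$ ($B{\left(N \right)} = - \frac{\left(-4 + 12\right) \frac{1}{16 + 15}}{2} = - \frac{8 \cdot \frac{1}{31}}{2} = \left(- \frac{1}{2}\right) \frac{8}{31} = - \frac{4}{31}$)
$c{\left(y \right)} = - \frac{4}{31}$
$\left(2081633 - 598358\right) + c{\left(o \right)} = \left(2081633 - 598358\right) - \frac{4}{31} = 1483275 - \frac{4}{31} = \frac{45981521}{31}$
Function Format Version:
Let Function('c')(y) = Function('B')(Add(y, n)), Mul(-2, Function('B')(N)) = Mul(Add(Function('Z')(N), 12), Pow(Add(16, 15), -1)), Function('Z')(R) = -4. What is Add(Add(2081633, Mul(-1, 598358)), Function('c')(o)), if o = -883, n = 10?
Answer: Rational(45981521, 31) ≈ 1.4833e+6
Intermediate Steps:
Function('B')(N) = Rational(-4, 31) (Function('B')(N) = Mul(Rational(-1, 2), Mul(Add(-4, 12), Pow(Add(16, 15), -1))) = Mul(Rational(-1, 2), Mul(8, Pow(31, -1))) = Mul(Rational(-1, 2), Mul(8, Rational(1, 31))) = Mul(Rational(-1, 2), Rational(8, 31)) = Rational(-4, 31))
Function('c')(y) = Rational(-4, 31)
Add(Add(2081633, Mul(-1, 598358)), Function('c')(o)) = Add(Add(2081633, Mul(-1, 598358)), Rational(-4, 31)) = Add(Add(2081633, -598358), Rational(-4, 31)) = Add(1483275, Rational(-4, 31)) = Rational(45981521, 31)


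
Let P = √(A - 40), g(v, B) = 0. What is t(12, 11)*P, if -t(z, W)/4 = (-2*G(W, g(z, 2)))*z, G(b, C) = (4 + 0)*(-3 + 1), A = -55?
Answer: -768*I*√95 ≈ -7485.5*I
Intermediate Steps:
G(b, C) = -8 (G(b, C) = 4*(-2) = -8)
t(z, W) = -64*z (t(z, W) = -4*(-2*(-8))*z = -64*z)
P = I*√95 (P = √(-55 - 40) = √(-95) = I*√95 ≈ 9.7468*I)
t(12, 11)*P = (-64*12)*(I*√95) = -768*I*√95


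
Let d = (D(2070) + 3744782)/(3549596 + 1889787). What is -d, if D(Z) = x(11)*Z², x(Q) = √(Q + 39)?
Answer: -3744782/5439383 - 21424500*√2/5439383 ≈ -6.2587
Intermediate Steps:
x(Q) = √(39 + Q)
D(Z) = 5*√2*Z² (D(Z) = √(39 + 11)*Z² = √50*Z² = (5*√2)*Z² = 5*√2*Z²)
d = 3744782/5439383 + 21424500*√2/5439383 (d = (5*√2*2070² + 3744782)/(3549596 + 1889787) = (5*√2*4284900 + 3744782)/5439383 = (21424500*√2 + 3744782)*(1/5439383) = (3744782 + 21424500*√2)*(1/5439383) = 3744782/5439383 + 21424500*√2/5439383 ≈ 6.2587)
-d = -(3744782/5439383 + 21424500*√2/5439383) = -3744782/5439383 - 21424500*√2/5439383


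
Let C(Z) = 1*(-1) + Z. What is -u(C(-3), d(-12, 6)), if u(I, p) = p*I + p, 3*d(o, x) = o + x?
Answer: -6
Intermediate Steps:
d(o, x) = o/3 + x/3 (d(o, x) = (o + x)/3 = o/3 + x/3)
C(Z) = -1 + Z
u(I, p) = p + I*p (u(I, p) = I*p + p = p + I*p)
-u(C(-3), d(-12, 6)) = -((⅓)*(-12) + (⅓)*6)*(1 + (-1 - 3)) = -(-4 + 2)*(1 - 4) = -(-2)*(-3) = -1*6 = -6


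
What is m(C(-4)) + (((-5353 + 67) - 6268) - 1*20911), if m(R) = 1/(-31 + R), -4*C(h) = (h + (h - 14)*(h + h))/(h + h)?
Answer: -6915053/213 ≈ -32465.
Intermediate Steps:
C(h) = -(h + 2*h*(-14 + h))/(8*h) (C(h) = -(h + (h - 14)*(h + h))/(4*(h + h)) = -(h + (-14 + h)*(2*h))/(4*(2*h)) = -(h + 2*h*(-14 + h))*1/(2*h)/4 = -(h + 2*h*(-14 + h))/(8*h))
m(C(-4)) + (((-5353 + 67) - 6268) - 1*20911) = 1/(-31 + (27/8 - ¼*(-4))) + (((-5353 + 67) - 6268) - 1*20911) = 1/(-31 + (27/8 + 1)) + ((-5286 - 6268) - 20911) = 1/(-31 + 35/8) + (-11554 - 20911) = 1/(-213/8) - 32465 = -8/213 - 32465 = -6915053/213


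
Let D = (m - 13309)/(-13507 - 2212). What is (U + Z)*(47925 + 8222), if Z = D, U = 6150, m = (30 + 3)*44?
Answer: 5428500096929/15719 ≈ 3.4535e+8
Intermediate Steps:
m = 1452 (m = 33*44 = 1452)
D = 11857/15719 (D = (1452 - 13309)/(-13507 - 2212) = -11857/(-15719) = -11857*(-1/15719) = 11857/15719 ≈ 0.75431)
Z = 11857/15719 ≈ 0.75431
(U + Z)*(47925 + 8222) = (6150 + 11857/15719)*(47925 + 8222) = (96683707/15719)*56147 = 5428500096929/15719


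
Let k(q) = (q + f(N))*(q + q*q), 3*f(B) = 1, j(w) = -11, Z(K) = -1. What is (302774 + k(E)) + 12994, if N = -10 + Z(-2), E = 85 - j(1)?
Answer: 1212824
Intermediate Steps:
E = 96 (E = 85 - 1*(-11) = 85 + 11 = 96)
N = -11 (N = -10 - 1 = -11)
f(B) = ⅓ (f(B) = (⅓)*1 = ⅓)
k(q) = (⅓ + q)*(q + q²) (k(q) = (q + ⅓)*(q + q*q) = (⅓ + q)*(q + q²))
(302774 + k(E)) + 12994 = (302774 + (⅓)*96*(1 + 3*96² + 4*96)) + 12994 = (302774 + (⅓)*96*(1 + 3*9216 + 384)) + 12994 = (302774 + (⅓)*96*(1 + 27648 + 384)) + 12994 = (302774 + (⅓)*96*28033) + 12994 = (302774 + 897056) + 12994 = 1199830 + 12994 = 1212824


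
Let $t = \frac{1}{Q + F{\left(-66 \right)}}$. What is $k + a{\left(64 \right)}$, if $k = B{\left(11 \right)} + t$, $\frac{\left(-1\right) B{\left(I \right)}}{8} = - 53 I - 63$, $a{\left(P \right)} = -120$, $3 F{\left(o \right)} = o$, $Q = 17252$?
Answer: $\frac{86977041}{17230} \approx 5048.0$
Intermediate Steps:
$F{\left(o \right)} = \frac{o}{3}$
$t = \frac{1}{17230}$ ($t = \frac{1}{17252 + \frac{1}{3} \left(-66\right)} = \frac{1}{17252 - 22} = \frac{1}{17230} \approx 5.8038 \cdot 10^{-5}$)
$B{\left(I \right)} = 504 + 424 I$ ($B{\left(I \right)} = - 8 \left(- 53 I - 63\right) = - 8 \left(-63 - 53 I\right) = 504 + 424 I$)
$k = \frac{89044641}{17230}$ ($k = \left(504 + 424 \cdot 11\right) + \frac{1}{17230} = \left(504 + 4664\right) + \frac{1}{17230} = 5168 + \frac{1}{17230} = \frac{89044641}{17230} \approx 5168.0$)
$k + a{\left(64 \right)} = \frac{89044641}{17230} - 120 = \frac{86977041}{17230}$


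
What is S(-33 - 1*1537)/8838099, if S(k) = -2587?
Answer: -2587/8838099 ≈ -0.00029271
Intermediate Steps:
S(-33 - 1*1537)/8838099 = -2587/8838099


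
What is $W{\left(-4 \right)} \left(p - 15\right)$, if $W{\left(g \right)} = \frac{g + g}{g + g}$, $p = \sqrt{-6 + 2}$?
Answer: $-15 + 2 i \approx -15.0 + 2.0 i$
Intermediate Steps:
$p = 2 i$ ($p = \sqrt{-4} = 2 i \approx 2.0 i$)
$W{\left(g \right)} = 1$ ($W{\left(g \right)} = \frac{2 g}{2 g} = 2 g \frac{1}{2 g} = 1$)
$W{\left(-4 \right)} \left(p - 15\right) = 1 \left(2 i - 15\right) = 1 \left(-15 + 2 i\right) = -15 + 2 i$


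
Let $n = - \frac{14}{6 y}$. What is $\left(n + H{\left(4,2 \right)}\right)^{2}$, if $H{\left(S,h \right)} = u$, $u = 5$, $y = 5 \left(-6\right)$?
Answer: $\frac{208849}{8100} \approx 25.784$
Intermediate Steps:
$y = -30$
$H{\left(S,h \right)} = 5$
$n = \frac{7}{90}$ ($n = - \frac{14}{6 \left(-30\right)} = - \frac{14}{-180} = \left(-14\right) \left(- \frac{1}{180}\right) = \frac{7}{90} \approx 0.077778$)
$\left(n + H{\left(4,2 \right)}\right)^{2} = \left(\frac{7}{90} + 5\right)^{2} = \left(\frac{457}{90}\right)^{2} = \frac{208849}{8100}$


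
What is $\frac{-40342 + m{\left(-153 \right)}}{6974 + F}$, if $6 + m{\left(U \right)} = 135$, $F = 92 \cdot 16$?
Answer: $- \frac{40213}{8446} \approx -4.7612$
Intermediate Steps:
$F = 1472$
$m{\left(U \right)} = 129$ ($m{\left(U \right)} = -6 + 135 = 129$)
$\frac{-40342 + m{\left(-153 \right)}}{6974 + F} = \frac{-40342 + 129}{6974 + 1472} = - \frac{40213}{8446}$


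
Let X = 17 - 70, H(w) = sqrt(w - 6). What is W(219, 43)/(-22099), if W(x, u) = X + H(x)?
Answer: 53/22099 - sqrt(213)/22099 ≈ 0.0017379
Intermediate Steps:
H(w) = sqrt(-6 + w)
X = -53
W(x, u) = -53 + sqrt(-6 + x)
W(219, 43)/(-22099) = (-53 + sqrt(-6 + 219))/(-22099) = (-53 + sqrt(213))*(-1/22099) = 53/22099 - sqrt(213)/22099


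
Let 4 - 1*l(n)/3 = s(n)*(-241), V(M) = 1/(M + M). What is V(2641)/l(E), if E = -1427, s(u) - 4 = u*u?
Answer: 1/7776523648422 ≈ 1.2859e-13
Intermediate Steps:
s(u) = 4 + u² (s(u) = 4 + u*u = 4 + u²)
V(M) = 1/(2*M)
l(n) = 2904 + 723*n² (l(n) = 12 - 3*(4 + n²)*(-241) = 12 - 3*(-964 - 241*n²) = 12 + (2892 + 723*n²) = 2904 + 723*n²)
V(2641)/l(E) = ((½)/2641)/(2904 + 723*(-1427)²) = ((½)*(1/2641))/(2904 + 723*2036329) = 1/(5282*(2904 + 1472265867)) = (1/5282)/1472268771 = (1/5282)*(1/1472268771) = 1/7776523648422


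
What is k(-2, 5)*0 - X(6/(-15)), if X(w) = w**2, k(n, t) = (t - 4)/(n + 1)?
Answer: -4/25 ≈ -0.16000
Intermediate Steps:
k(n, t) = (-4 + t)/(1 + n)
k(-2, 5)*0 - X(6/(-15)) = ((-4 + 5)/(1 - 2))*0 - (6/(-15))**2 = (1/(-1))*0 - (6*(-1/15))**2 = -1*1*0 - (-2/5)**2 = -1*0 - 1*4/25 = 0 - 4/25 = -4/25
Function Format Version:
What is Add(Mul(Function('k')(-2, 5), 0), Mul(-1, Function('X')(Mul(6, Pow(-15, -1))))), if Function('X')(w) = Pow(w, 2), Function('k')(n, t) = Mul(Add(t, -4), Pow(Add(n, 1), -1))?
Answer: Rational(-4, 25) ≈ -0.16000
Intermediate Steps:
Function('k')(n, t) = Mul(Pow(Add(1, n), -1), Add(-4, t)) (Function('k')(n, t) = Mul(Add(-4, t), Pow(Add(1, n), -1)) = Mul(Pow(Add(1, n), -1), Add(-4, t)))
Add(Mul(Function('k')(-2, 5), 0), Mul(-1, Function('X')(Mul(6, Pow(-15, -1))))) = Add(Mul(Mul(Pow(Add(1, -2), -1), Add(-4, 5)), 0), Mul(-1, Pow(Mul(6, Pow(-15, -1)), 2))) = Add(Mul(Mul(Pow(-1, -1), 1), 0), Mul(-1, Pow(Mul(6, Rational(-1, 15)), 2))) = Add(Mul(Mul(-1, 1), 0), Mul(-1, Pow(Rational(-2, 5), 2))) = Add(Mul(-1, 0), Mul(-1, Rational(4, 25))) = Add(0, Rational(-4, 25)) = Rational(-4, 25)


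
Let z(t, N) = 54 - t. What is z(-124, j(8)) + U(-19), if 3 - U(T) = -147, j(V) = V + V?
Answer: 328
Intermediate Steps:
j(V) = 2*V
U(T) = 150 (U(T) = 3 - 1*(-147) = 3 + 147 = 150)
z(-124, j(8)) + U(-19) = (54 - 1*(-124)) + 150 = (54 + 124) + 150 = 178 + 150 = 328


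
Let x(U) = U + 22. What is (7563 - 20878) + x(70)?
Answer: -13223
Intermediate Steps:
x(U) = 22 + U
(7563 - 20878) + x(70) = (7563 - 20878) + (22 + 70) = -13315 + 92 = -13223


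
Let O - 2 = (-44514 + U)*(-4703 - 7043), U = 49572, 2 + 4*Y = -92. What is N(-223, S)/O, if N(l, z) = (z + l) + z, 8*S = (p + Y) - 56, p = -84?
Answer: 2111/475290128 ≈ 4.4415e-6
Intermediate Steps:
Y = -47/2 (Y = -½ + (¼)*(-92) = -½ - 23 = -47/2 ≈ -23.500)
S = -327/16 (S = ((-84 - 47/2) - 56)/8 = (-215/2 - 56)/8 = (⅛)*(-327/2) = -327/16 ≈ -20.438)
N(l, z) = l + 2*z (N(l, z) = (l + z) + z = l + 2*z)
O = -59411266 (O = 2 + (-44514 + 49572)*(-4703 - 7043) = 2 + 5058*(-11746) = 2 - 59411268 = -59411266)
N(-223, S)/O = (-223 + 2*(-327/16))/(-59411266) = (-223 - 327/8)*(-1/59411266) = -2111/8*(-1/59411266) = 2111/475290128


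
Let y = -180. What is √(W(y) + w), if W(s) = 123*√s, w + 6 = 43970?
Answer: √(43964 + 738*I*√5) ≈ 209.71 + 3.934*I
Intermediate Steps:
w = 43964 (w = -6 + 43970 = 43964)
√(W(y) + w) = √(123*√(-180) + 43964) = √(123*(6*I*√5) + 43964) = √(738*I*√5 + 43964) = √(43964 + 738*I*√5)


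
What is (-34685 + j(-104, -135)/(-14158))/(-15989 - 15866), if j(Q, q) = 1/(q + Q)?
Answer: 117365784969/107789738510 ≈ 1.0888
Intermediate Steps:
j(Q, q) = 1/(Q + q)
(-34685 + j(-104, -135)/(-14158))/(-15989 - 15866) = (-34685 + 1/(-104 - 135*(-14158)))/(-15989 - 15866) = (-34685 - 1/14158/(-239))/(-31855) = (-34685 - 1/239*(-1/14158))*(-1/31855) = (-34685 + 1/3383762)*(-1/31855) = -117365784969/3383762*(-1/31855) = 117365784969/107789738510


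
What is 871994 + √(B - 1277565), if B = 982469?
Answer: 871994 + 2*I*√73774 ≈ 8.7199e+5 + 543.23*I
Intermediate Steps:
871994 + √(B - 1277565) = 871994 + √(982469 - 1277565) = 871994 + √(-295096) = 871994 + 2*I*√73774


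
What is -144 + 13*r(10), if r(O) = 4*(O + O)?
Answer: 896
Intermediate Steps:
r(O) = 8*O (r(O) = 4*(2*O) = 8*O)
-144 + 13*r(10) = -144 + 13*(8*10) = -144 + 13*80 = -144 + 1040 = 896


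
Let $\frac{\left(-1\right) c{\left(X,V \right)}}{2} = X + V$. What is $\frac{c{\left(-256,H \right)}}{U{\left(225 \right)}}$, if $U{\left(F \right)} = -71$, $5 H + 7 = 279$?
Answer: $- \frac{2016}{355} \approx -5.6789$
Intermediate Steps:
$H = \frac{272}{5}$ ($H = - \frac{7}{5} + \frac{1}{5} \cdot 279 = - \frac{7}{5} + \frac{279}{5} = \frac{272}{5} \approx 54.4$)
$c{\left(X,V \right)} = - 2 V - 2 X$ ($c{\left(X,V \right)} = - 2 \left(X + V\right) = - 2 \left(V + X\right) = - 2 V - 2 X$)
$\frac{c{\left(-256,H \right)}}{U{\left(225 \right)}} = \frac{\left(-2\right) \frac{272}{5} - -512}{-71} = \left(- \frac{544}{5} + 512\right) \left(- \frac{1}{71}\right) = \frac{2016}{5} \left(- \frac{1}{71}\right) = - \frac{2016}{355}$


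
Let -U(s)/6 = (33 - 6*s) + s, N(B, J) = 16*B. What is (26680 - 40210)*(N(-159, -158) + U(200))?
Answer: -44080740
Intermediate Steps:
U(s) = -198 + 30*s (U(s) = -6*((33 - 6*s) + s) = -6*(33 - 5*s) = -198 + 30*s)
(26680 - 40210)*(N(-159, -158) + U(200)) = (26680 - 40210)*(16*(-159) + (-198 + 30*200)) = -13530*(-2544 + (-198 + 6000)) = -13530*(-2544 + 5802) = -13530*3258 = -44080740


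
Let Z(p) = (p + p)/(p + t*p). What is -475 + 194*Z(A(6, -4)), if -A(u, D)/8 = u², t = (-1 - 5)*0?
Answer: -87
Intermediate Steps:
t = 0 (t = -6*0 = 0)
A(u, D) = -8*u²
Z(p) = 2 (Z(p) = (p + p)/(p + 0*p) = (2*p)/(p + 0) = (2*p)/p = 2)
-475 + 194*Z(A(6, -4)) = -475 + 194*2 = -475 + 388 = -87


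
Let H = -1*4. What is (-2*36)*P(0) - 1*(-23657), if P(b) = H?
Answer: 23945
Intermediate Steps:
H = -4
P(b) = -4
(-2*36)*P(0) - 1*(-23657) = -2*36*(-4) - 1*(-23657) = -72*(-4) + 23657 = 288 + 23657 = 23945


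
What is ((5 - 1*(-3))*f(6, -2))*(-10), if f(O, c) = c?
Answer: 160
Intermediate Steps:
((5 - 1*(-3))*f(6, -2))*(-10) = ((5 - 1*(-3))*(-2))*(-10) = ((5 + 3)*(-2))*(-10) = (8*(-2))*(-10) = -16*(-10) = 160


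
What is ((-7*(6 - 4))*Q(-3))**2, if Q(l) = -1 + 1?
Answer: 0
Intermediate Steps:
Q(l) = 0
((-7*(6 - 4))*Q(-3))**2 = (-7*(6 - 4)*0)**2 = (-7*2*0)**2 = (-14*0)**2 = 0**2 = 0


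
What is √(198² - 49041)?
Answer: 3*I*√1093 ≈ 99.182*I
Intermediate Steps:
√(198² - 49041) = √(39204 - 49041) = √(-9837) = 3*I*√1093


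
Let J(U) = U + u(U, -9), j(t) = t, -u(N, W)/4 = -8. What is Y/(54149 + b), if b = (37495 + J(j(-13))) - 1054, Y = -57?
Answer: -19/30203 ≈ -0.00062908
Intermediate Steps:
u(N, W) = 32 (u(N, W) = -4*(-8) = 32)
J(U) = 32 + U (J(U) = U + 32 = 32 + U)
b = 36460 (b = (37495 + (32 - 13)) - 1054 = (37495 + 19) - 1054 = 37514 - 1054 = 36460)
Y/(54149 + b) = -57/(54149 + 36460) = -57/90609 = -57*1/90609 = -19/30203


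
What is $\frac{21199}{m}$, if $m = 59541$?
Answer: $\frac{21199}{59541} \approx 0.35604$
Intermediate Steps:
$\frac{21199}{m} = \frac{21199}{59541}$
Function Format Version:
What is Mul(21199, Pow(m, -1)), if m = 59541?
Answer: Rational(21199, 59541) ≈ 0.35604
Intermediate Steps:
Mul(21199, Pow(m, -1)) = Mul(21199, Pow(59541, -1)) = Mul(21199, Rational(1, 59541)) = Rational(21199, 59541)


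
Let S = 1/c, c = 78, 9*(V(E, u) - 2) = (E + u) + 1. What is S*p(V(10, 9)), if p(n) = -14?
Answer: -7/39 ≈ -0.17949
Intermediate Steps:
V(E, u) = 19/9 + E/9 + u/9 (V(E, u) = 2 + ((E + u) + 1)/9 = 2 + (1 + E + u)/9 = 2 + (⅑ + E/9 + u/9) = 19/9 + E/9 + u/9)
S = 1/78 ≈ 0.012821
S*p(V(10, 9)) = (1/78)*(-14) = -7/39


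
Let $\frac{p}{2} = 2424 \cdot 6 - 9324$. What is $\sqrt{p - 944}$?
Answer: $2 \sqrt{2374} \approx 97.447$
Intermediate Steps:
$p = 10440$ ($p = 2 \left(2424 \cdot 6 - 9324\right) = 2 \left(14544 - 9324\right) = 2 \cdot 5220 = 10440$)
$\sqrt{p - 944} = \sqrt{10440 - 944} = \sqrt{9496} = 2 \sqrt{2374}$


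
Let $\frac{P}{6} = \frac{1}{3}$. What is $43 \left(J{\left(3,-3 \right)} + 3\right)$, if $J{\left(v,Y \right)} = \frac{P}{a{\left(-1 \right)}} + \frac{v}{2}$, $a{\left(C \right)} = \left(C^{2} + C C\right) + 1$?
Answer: $\frac{1333}{6} \approx 222.17$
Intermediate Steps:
$a{\left(C \right)} = 1 + 2 C^{2}$ ($a{\left(C \right)} = \left(C^{2} + C^{2}\right) + 1 = 2 C^{2} + 1 = 1 + 2 C^{2}$)
$P = 2$ ($P = \frac{6}{3} = 6 \cdot \frac{1}{3} = 2$)
$J{\left(v,Y \right)} = \frac{2}{3} + \frac{v}{2}$ ($J{\left(v,Y \right)} = \frac{2}{1 + 2 \left(-1\right)^{2}} + \frac{v}{2} = \frac{2}{1 + 2 \cdot 1} + v \frac{1}{2} = \frac{2}{1 + 2} + \frac{v}{2} = \frac{2}{3} + \frac{v}{2}$)
$43 \left(J{\left(3,-3 \right)} + 3\right) = 43 \left(\left(\frac{2}{3} + \frac{1}{2} \cdot 3\right) + 3\right) = 43 \left(\left(\frac{2}{3} + \frac{3}{2}\right) + 3\right) = 43 \left(\frac{13}{6} + 3\right) = 43 \cdot \frac{31}{6} = \frac{1333}{6}$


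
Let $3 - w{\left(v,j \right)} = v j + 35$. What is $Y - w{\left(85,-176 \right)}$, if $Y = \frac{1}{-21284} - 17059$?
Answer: $- \frac{680811309}{21284} \approx -31987.0$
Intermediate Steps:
$Y = - \frac{363083757}{21284}$ ($Y = - \frac{1}{21284} - 17059 = - \frac{363083757}{21284} \approx -17059.0$)
$w{\left(v,j \right)} = -32 - j v$ ($w{\left(v,j \right)} = 3 - \left(v j + 35\right) = 3 - \left(j v + 35\right) = 3 - \left(35 + j v\right) = -32 - j v$)
$Y - w{\left(85,-176 \right)} = - \frac{363083757}{21284} - \left(-32 - \left(-176\right) 85\right) = - \frac{363083757}{21284} - \left(-32 + 14960\right) = - \frac{363083757}{21284} - 14928 = - \frac{680811309}{21284}$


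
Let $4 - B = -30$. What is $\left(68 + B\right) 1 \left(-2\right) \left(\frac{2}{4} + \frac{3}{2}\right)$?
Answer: $-408$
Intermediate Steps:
$B = 34$ ($B = 4 - -30 = 4 + 30 = 34$)
$\left(68 + B\right) 1 \left(-2\right) \left(\frac{2}{4} + \frac{3}{2}\right) = \left(68 + 34\right) 1 \left(-2\right) \left(\frac{2}{4} + \frac{3}{2}\right) = 102 \left(- 2 \left(2 \cdot \frac{1}{4} + 3 \cdot \frac{1}{2}\right)\right) = 102 \left(- 2 \left(\frac{1}{2} + \frac{3}{2}\right)\right) = 102 \left(\left(-2\right) 2\right) = 102 \left(-4\right) = -408$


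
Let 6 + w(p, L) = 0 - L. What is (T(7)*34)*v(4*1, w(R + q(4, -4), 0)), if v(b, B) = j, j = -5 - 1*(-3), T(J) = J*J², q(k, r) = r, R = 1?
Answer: -23324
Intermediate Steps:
T(J) = J³
w(p, L) = -6 - L (w(p, L) = -6 + (0 - L) = -6 - L)
j = -2 (j = -5 + 3 = -2)
v(b, B) = -2
(T(7)*34)*v(4*1, w(R + q(4, -4), 0)) = (7³*34)*(-2) = (343*34)*(-2) = 11662*(-2) = -23324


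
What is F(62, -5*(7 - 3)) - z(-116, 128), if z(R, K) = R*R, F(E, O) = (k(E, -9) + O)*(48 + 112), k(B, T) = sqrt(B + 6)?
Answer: -16656 + 320*sqrt(17) ≈ -15337.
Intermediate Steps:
k(B, T) = sqrt(6 + B)
F(E, O) = 160*O + 160*sqrt(6 + E) (F(E, O) = (sqrt(6 + E) + O)*(48 + 112) = (O + sqrt(6 + E))*160 = 160*O + 160*sqrt(6 + E))
z(R, K) = R**2
F(62, -5*(7 - 3)) - z(-116, 128) = (160*(-5*(7 - 3)) + 160*sqrt(6 + 62)) - 1*(-116)**2 = (160*(-5*4) + 160*sqrt(68)) - 1*13456 = (160*(-20) + 160*(2*sqrt(17))) - 13456 = (-3200 + 320*sqrt(17)) - 13456 = -16656 + 320*sqrt(17)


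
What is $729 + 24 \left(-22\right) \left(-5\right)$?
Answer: $3369$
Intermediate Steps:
$729 + 24 \left(-22\right) \left(-5\right) = 729 - -2640 = 729 + 2640 = 3369$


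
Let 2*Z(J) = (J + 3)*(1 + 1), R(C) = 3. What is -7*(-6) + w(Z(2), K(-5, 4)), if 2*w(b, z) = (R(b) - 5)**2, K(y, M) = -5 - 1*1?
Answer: 44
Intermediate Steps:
K(y, M) = -6 (K(y, M) = -5 - 1 = -6)
Z(J) = 3 + J (Z(J) = ((J + 3)*(1 + 1))/2 = ((3 + J)*2)/2 = (6 + 2*J)/2 = 3 + J)
w(b, z) = 2 (w(b, z) = (3 - 5)**2/2 = (1/2)*(-2)**2 = (1/2)*4 = 2)
-7*(-6) + w(Z(2), K(-5, 4)) = -7*(-6) + 2 = 42 + 2 = 44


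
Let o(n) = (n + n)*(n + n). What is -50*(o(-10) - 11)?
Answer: -19450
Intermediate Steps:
o(n) = 4*n**2 (o(n) = (2*n)*(2*n) = 4*n**2)
-50*(o(-10) - 11) = -50*(4*(-10)**2 - 11) = -50*(4*100 - 11) = -50*(400 - 11) = -50*389 = -19450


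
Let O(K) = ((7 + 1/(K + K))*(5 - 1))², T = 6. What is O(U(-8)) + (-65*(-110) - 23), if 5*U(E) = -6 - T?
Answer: 283141/36 ≈ 7865.0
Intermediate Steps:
U(E) = -12/5 (U(E) = (-6 - 1*6)/5 = (-6 - 6)/5 = (⅕)*(-12) = -12/5)
O(K) = (28 + 2/K)² (O(K) = ((7 + 1/(2*K))*4)² = (28 + 2/K)²)
O(U(-8)) + (-65*(-110) - 23) = 4*(1 + 14*(-12/5))²/(-12/5)² + (-65*(-110) - 23) = 4*(25/144)*(1 - 168/5)² + (7150 - 23) = 4*(25/144)*(-163/5)² + 7127 = 4*(25/144)*(26569/25) + 7127 = 26569/36 + 7127 = 283141/36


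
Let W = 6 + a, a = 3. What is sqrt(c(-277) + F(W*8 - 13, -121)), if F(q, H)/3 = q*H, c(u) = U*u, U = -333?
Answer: 2*sqrt(17706) ≈ 266.13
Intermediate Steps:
W = 9 (W = 6 + 3 = 9)
c(u) = -333*u
F(q, H) = 3*H*q (F(q, H) = 3*(q*H) = 3*(H*q) = 3*H*q)
sqrt(c(-277) + F(W*8 - 13, -121)) = sqrt(-333*(-277) + 3*(-121)*(9*8 - 13)) = sqrt(92241 + 3*(-121)*(72 - 13)) = sqrt(92241 + 3*(-121)*59) = sqrt(92241 - 21417) = sqrt(70824) = 2*sqrt(17706)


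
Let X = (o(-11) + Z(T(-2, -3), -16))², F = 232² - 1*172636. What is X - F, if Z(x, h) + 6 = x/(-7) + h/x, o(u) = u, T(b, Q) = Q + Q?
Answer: 52476181/441 ≈ 1.1899e+5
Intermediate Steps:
T(b, Q) = 2*Q
Z(x, h) = -6 - x/7 + h/x (Z(x, h) = -6 + (x/(-7) + h/x) = -6 + (x*(-⅐) + h/x) = -6 + (-x/7 + h/x) = -6 - x/7 + h/x)
F = -118812 (F = 53824 - 172636 = -118812)
X = 80089/441 (X = (-11 + (-6 - 2*(-3)/7 - 16/(2*(-3))))² = (-11 + (-6 - ⅐*(-6) - 16/(-6)))² = (-11 + (-6 + 6/7 - 16*(-⅙)))² = (-11 + (-6 + 6/7 + 8/3))² = (-11 - 52/21)² = (-283/21)² = 80089/441 ≈ 181.61)
X - F = 80089/441 - 1*(-118812) = 80089/441 + 118812 = 52476181/441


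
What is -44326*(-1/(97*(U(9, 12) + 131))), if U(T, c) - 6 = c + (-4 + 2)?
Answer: 44326/14259 ≈ 3.1086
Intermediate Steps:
U(T, c) = 4 + c (U(T, c) = 6 + (c + (-4 + 2)) = 6 + (c - 2) = 6 + (-2 + c) = 4 + c)
-44326*(-1/(97*(U(9, 12) + 131))) = -44326*(-1/(97*((4 + 12) + 131))) = -44326*(-1/(97*(16 + 131))) = -44326/((-97*147)) = -44326/(-14259) = -44326*(-1/14259) = 44326/14259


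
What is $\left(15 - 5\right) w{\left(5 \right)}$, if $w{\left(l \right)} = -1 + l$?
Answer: $40$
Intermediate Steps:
$\left(15 - 5\right) w{\left(5 \right)} = \left(15 - 5\right) \left(-1 + 5\right) = 10 \cdot 4 = 40$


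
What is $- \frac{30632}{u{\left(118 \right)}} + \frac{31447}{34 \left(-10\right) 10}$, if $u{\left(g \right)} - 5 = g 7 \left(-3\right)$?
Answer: $\frac{26380369}{8408200} \approx 3.1375$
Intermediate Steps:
$u{\left(g \right)} = 5 - 21 g$ ($u{\left(g \right)} = 5 + g 7 \left(-3\right) = 5 + 7 g \left(-3\right) = 5 - 21 g$)
$- \frac{30632}{u{\left(118 \right)}} + \frac{31447}{34 \left(-10\right) 10} = - \frac{30632}{5 - 2478} + \frac{31447}{34 \left(-10\right) 10} = - \frac{30632}{5 - 2478} + \frac{31447}{\left(-340\right) 10} = - \frac{30632}{-2473} + \frac{31447}{-3400} = \left(-30632\right) \left(- \frac{1}{2473}\right) + 31447 \left(- \frac{1}{3400}\right) = \frac{30632}{2473} - \frac{31447}{3400} = \frac{26380369}{8408200}$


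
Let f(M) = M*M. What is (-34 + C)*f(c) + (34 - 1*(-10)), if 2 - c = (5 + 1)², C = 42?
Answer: 9292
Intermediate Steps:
c = -34 (c = 2 - (5 + 1)² = 2 - 1*6² = 2 - 1*36 = 2 - 36 = -34)
f(M) = M²
(-34 + C)*f(c) + (34 - 1*(-10)) = (-34 + 42)*(-34)² + (34 - 1*(-10)) = 8*1156 + (34 + 10) = 9248 + 44 = 9292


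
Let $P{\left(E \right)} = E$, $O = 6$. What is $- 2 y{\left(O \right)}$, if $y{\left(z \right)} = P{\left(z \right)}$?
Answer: $-12$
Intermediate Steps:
$y{\left(z \right)} = z$
$- 2 y{\left(O \right)} = \left(-2\right) 6 = -12$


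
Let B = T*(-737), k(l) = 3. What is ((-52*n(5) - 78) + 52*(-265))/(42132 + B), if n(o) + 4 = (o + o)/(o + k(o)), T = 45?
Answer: -13715/8967 ≈ -1.5295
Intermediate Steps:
n(o) = -4 + 2*o/(3 + o) (n(o) = -4 + (o + o)/(o + 3) = -4 + (2*o)/(3 + o) = -4 + 2*o/(3 + o))
B = -33165 (B = 45*(-737) = -33165)
((-52*n(5) - 78) + 52*(-265))/(42132 + B) = ((-104*(-6 - 1*5)/(3 + 5) - 78) + 52*(-265))/(42132 - 33165) = ((-104*(-6 - 5)/8 - 78) - 13780)/8967 = ((-104*(-11)/8 - 78) - 13780)*(1/8967) = ((-52*(-11/4) - 78) - 13780)*(1/8967) = ((143 - 78) - 13780)*(1/8967) = (65 - 13780)*(1/8967) = -13715*1/8967 = -13715/8967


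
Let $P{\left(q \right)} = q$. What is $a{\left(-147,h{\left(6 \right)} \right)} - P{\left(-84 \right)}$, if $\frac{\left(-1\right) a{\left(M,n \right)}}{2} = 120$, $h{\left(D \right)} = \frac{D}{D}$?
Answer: $-156$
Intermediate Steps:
$h{\left(D \right)} = 1$
$a{\left(M,n \right)} = -240$ ($a{\left(M,n \right)} = \left(-2\right) 120 = -240$)
$a{\left(-147,h{\left(6 \right)} \right)} - P{\left(-84 \right)} = -240 - -84 = -240 + 84 = -156$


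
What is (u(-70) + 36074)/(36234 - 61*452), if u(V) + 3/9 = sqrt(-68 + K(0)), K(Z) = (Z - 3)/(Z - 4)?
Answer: 108221/25986 + I*sqrt(269)/17324 ≈ 4.1646 + 0.00094673*I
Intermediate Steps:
K(Z) = (-3 + Z)/(-4 + Z)
u(V) = -1/3 + I*sqrt(269)/2 (u(V) = -1/3 + sqrt(-68 + (-3 + 0)/(-4 + 0)) = -1/3 + sqrt(-68 - 3/(-4)) = -1/3 + sqrt(-68 - 1/4*(-3)) = -1/3 + sqrt(-68 + 3/4) = -1/3 + sqrt(-269/4) = -1/3 + I*sqrt(269)/2)
(u(-70) + 36074)/(36234 - 61*452) = ((-1/3 + I*sqrt(269)/2) + 36074)/(36234 - 61*452) = (108221/3 + I*sqrt(269)/2)/(36234 - 27572) = (108221/3 + I*sqrt(269)/2)/8662 = (108221/3 + I*sqrt(269)/2)*(1/8662) = 108221/25986 + I*sqrt(269)/17324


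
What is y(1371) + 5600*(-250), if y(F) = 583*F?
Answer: -600707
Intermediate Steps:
y(1371) + 5600*(-250) = 583*1371 + 5600*(-250) = 799293 - 1400000 = -600707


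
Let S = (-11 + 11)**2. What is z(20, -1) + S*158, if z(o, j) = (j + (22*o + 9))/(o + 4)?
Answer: 56/3 ≈ 18.667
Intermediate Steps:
S = 0 (S = 0**2 = 0)
z(o, j) = (9 + j + 22*o)/(4 + o) (z(o, j) = (j + (9 + 22*o))/(4 + o) = (9 + j + 22*o)/(4 + o))
z(20, -1) + S*158 = (9 - 1 + 22*20)/(4 + 20) + 0*158 = (9 - 1 + 440)/24 + 0 = (1/24)*448 + 0 = 56/3 + 0 = 56/3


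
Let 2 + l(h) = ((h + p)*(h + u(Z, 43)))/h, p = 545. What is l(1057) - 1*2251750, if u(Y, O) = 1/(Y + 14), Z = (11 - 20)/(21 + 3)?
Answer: -259246519134/115213 ≈ -2.2501e+6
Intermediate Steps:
Z = -3/8 (Z = -9/24 = -9*1/24 = -3/8 ≈ -0.37500)
u(Y, O) = 1/(14 + Y)
l(h) = -2 + (545 + h)*(8/109 + h)/h (l(h) = -2 + ((h + 545)*(h + 1/(14 - 3/8)))/h = -2 + ((545 + h)*(h + 1/(109/8)))/h = -2 + ((545 + h)*(h + 8/109))/h = -2 + ((545 + h)*(8/109 + h))/h = -2 + (545 + h)*(8/109 + h)/h)
l(1057) - 1*2251750 = (59195/109 + 1057 + 40/1057) - 1*2251750 = (59195/109 + 1057 + 40*(1/1057)) - 2251750 = (59195/109 + 1057 + 40/1057) - 2251750 = 184353616/115213 - 2251750 = -259246519134/115213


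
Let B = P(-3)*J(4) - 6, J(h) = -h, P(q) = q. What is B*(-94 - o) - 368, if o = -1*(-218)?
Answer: -2240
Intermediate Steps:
o = 218
B = 6 (B = -(-3)*4 - 6 = -3*(-4) - 6 = 12 - 6 = 6)
B*(-94 - o) - 368 = 6*(-94 - 1*218) - 368 = 6*(-94 - 218) - 368 = 6*(-312) - 368 = -1872 - 368 = -2240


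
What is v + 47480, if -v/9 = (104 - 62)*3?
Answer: 46346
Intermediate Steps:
v = -1134 (v = -9*(104 - 62)*3 = -378*3 = -9*126 = -1134)
v + 47480 = -1134 + 47480 = 46346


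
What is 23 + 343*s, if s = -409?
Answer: -140264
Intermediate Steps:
23 + 343*s = 23 + 343*(-409) = 23 - 140287 = -140264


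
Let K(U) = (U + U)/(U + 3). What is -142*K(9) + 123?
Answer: -90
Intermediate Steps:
K(U) = 2*U/(3 + U) (K(U) = (2*U)/(3 + U) = 2*U/(3 + U))
-142*K(9) + 123 = -284*9/(3 + 9) + 123 = -284*9/12 + 123 = -142*3/2 + 123 = -213 + 123 = -90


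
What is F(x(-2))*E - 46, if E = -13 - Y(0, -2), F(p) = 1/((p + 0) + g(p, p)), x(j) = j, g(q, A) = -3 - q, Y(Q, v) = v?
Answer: -127/3 ≈ -42.333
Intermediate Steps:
F(p) = -1/3 (F(p) = 1/((p + 0) + (-3 - p)) = 1/(p + (-3 - p)) = 1/(-3) = -1/3)
E = -11 (E = -13 - 1*(-2) = -13 + 2 = -11)
F(x(-2))*E - 46 = -1/3*(-11) - 46 = 11/3 - 46 = -127/3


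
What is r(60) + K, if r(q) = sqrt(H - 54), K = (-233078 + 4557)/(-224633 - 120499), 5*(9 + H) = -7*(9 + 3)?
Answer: 228521/345132 + I*sqrt(1995)/5 ≈ 0.66213 + 8.9331*I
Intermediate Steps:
H = -129/5 (H = -9 + (-7*(9 + 3))/5 = -9 + (-7*12)/5 = -9 + (1/5)*(-84) = -9 - 84/5 = -129/5 ≈ -25.800)
K = 228521/345132 (K = -228521/(-345132) = -228521*(-1/345132) = 228521/345132 ≈ 0.66213)
r(q) = I*sqrt(1995)/5 (r(q) = sqrt(-129/5 - 54) = sqrt(-399/5) = I*sqrt(1995)/5)
r(60) + K = I*sqrt(1995)/5 + 228521/345132 = 228521/345132 + I*sqrt(1995)/5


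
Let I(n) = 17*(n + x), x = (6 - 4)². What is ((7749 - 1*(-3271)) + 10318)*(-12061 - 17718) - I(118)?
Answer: -635426376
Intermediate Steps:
x = 4 (x = 2² = 4)
I(n) = 68 + 17*n (I(n) = 17*(n + 4) = 17*(4 + n) = 68 + 17*n)
((7749 - 1*(-3271)) + 10318)*(-12061 - 17718) - I(118) = ((7749 - 1*(-3271)) + 10318)*(-12061 - 17718) - (68 + 17*118) = ((7749 + 3271) + 10318)*(-29779) - (68 + 2006) = (11020 + 10318)*(-29779) - 1*2074 = 21338*(-29779) - 2074 = -635424302 - 2074 = -635426376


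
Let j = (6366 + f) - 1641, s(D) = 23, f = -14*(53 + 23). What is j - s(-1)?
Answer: 3638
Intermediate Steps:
f = -1064 (f = -14*76 = -1064)
j = 3661 (j = (6366 - 1064) - 1641 = 5302 - 1641 = 3661)
j - s(-1) = 3661 - 1*23 = 3661 - 23 = 3638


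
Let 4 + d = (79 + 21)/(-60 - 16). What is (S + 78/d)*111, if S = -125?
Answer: -1565877/101 ≈ -15504.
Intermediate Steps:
d = -101/19 (d = -4 + (79 + 21)/(-60 - 16) = -4 + 100/(-76) = -4 + 100*(-1/76) = -4 - 25/19 = -101/19 ≈ -5.3158)
(S + 78/d)*111 = (-125 + 78/(-101/19))*111 = (-125 + 78*(-19/101))*111 = (-125 - 1482/101)*111 = -14107/101*111 = -1565877/101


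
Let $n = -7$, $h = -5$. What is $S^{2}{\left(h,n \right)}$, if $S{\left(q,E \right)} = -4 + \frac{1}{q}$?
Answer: $\frac{441}{25} \approx 17.64$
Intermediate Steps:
$S^{2}{\left(h,n \right)} = \left(-4 + \frac{1}{-5}\right)^{2} = \left(-4 - \frac{1}{5}\right)^{2} = \left(- \frac{21}{5}\right)^{2} = \frac{441}{25}$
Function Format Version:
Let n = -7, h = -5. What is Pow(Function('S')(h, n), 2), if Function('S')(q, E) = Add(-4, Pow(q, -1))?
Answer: Rational(441, 25) ≈ 17.640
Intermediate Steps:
Pow(Function('S')(h, n), 2) = Pow(Add(-4, Pow(-5, -1)), 2) = Pow(Add(-4, Rational(-1, 5)), 2) = Pow(Rational(-21, 5), 2) = Rational(441, 25)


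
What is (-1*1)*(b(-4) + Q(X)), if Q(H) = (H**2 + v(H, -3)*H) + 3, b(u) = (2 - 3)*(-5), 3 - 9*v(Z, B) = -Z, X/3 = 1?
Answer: -19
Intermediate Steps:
X = 3 (X = 3*1 = 3)
v(Z, B) = 1/3 + Z/9 (v(Z, B) = 1/3 - (-1)*Z/9 = 1/3 + Z/9)
b(u) = 5 (b(u) = -1*(-5) = 5)
Q(H) = 3 + H**2 + H*(1/3 + H/9) (Q(H) = (H**2 + (1/3 + H/9)*H) + 3 = (H**2 + H*(1/3 + H/9)) + 3 = 3 + H**2 + H*(1/3 + H/9))
(-1*1)*(b(-4) + Q(X)) = (-1*1)*(5 + (3 + (1/3)*3 + (10/9)*3**2)) = -(5 + (3 + 1 + (10/9)*9)) = -(5 + (3 + 1 + 10)) = -(5 + 14) = -1*19 = -19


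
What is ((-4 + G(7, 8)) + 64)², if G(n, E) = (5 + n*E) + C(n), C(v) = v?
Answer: 16384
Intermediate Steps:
G(n, E) = 5 + n + E*n (G(n, E) = (5 + n*E) + n = (5 + E*n) + n = 5 + n + E*n)
((-4 + G(7, 8)) + 64)² = ((-4 + (5 + 7 + 8*7)) + 64)² = ((-4 + (5 + 7 + 56)) + 64)² = ((-4 + 68) + 64)² = (64 + 64)² = 128² = 16384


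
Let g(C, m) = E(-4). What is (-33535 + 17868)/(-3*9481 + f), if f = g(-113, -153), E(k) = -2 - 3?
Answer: 15667/28448 ≈ 0.55072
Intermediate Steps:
E(k) = -5
g(C, m) = -5
f = -5
(-33535 + 17868)/(-3*9481 + f) = (-33535 + 17868)/(-3*9481 - 5) = -15667/(-28443 - 5) = -15667/(-28448) = -15667*(-1/28448) = 15667/28448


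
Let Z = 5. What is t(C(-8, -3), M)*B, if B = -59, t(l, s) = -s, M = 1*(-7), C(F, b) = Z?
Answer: -413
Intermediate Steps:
C(F, b) = 5
M = -7
t(C(-8, -3), M)*B = -1*(-7)*(-59) = 7*(-59) = -413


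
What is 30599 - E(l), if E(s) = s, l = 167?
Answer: 30432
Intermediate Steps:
30599 - E(l) = 30599 - 1*167 = 30599 - 167 = 30432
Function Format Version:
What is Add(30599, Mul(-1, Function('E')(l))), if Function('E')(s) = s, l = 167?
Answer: 30432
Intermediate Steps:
Add(30599, Mul(-1, Function('E')(l))) = Add(30599, Mul(-1, 167)) = Add(30599, -167) = 30432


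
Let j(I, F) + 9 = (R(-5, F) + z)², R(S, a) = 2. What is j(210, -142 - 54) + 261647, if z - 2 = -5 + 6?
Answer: 261663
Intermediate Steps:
z = 3 (z = 2 + (-5 + 6) = 2 + 1 = 3)
j(I, F) = 16 (j(I, F) = -9 + (2 + 3)² = -9 + 5² = -9 + 25 = 16)
j(210, -142 - 54) + 261647 = 16 + 261647 = 261663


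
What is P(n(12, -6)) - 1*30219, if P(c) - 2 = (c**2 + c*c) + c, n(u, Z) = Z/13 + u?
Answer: -5059723/169 ≈ -29939.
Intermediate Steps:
n(u, Z) = u + Z/13 (n(u, Z) = Z/13 + u = u + Z/13)
P(c) = 2 + c + 2*c**2 (P(c) = 2 + ((c**2 + c*c) + c) = 2 + ((c**2 + c**2) + c) = 2 + (2*c**2 + c) = 2 + (c + 2*c**2) = 2 + c + 2*c**2)
P(n(12, -6)) - 1*30219 = (2 + (12 + (1/13)*(-6)) + 2*(12 + (1/13)*(-6))**2) - 1*30219 = (2 + (12 - 6/13) + 2*(12 - 6/13)**2) - 30219 = (2 + 150/13 + 2*(150/13)**2) - 30219 = (2 + 150/13 + 2*(22500/169)) - 30219 = (2 + 150/13 + 45000/169) - 30219 = 47288/169 - 30219 = -5059723/169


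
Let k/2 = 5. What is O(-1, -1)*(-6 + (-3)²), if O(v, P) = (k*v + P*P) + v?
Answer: -30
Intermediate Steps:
k = 10 (k = 2*5 = 10)
O(v, P) = P² + 11*v (O(v, P) = (10*v + P*P) + v = (10*v + P²) + v = (P² + 10*v) + v = P² + 11*v)
O(-1, -1)*(-6 + (-3)²) = ((-1)² + 11*(-1))*(-6 + (-3)²) = (1 - 11)*(-6 + 9) = -10*3 = -30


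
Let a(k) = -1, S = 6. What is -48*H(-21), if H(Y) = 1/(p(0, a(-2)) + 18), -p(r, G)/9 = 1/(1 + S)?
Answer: -112/39 ≈ -2.8718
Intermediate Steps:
p(r, G) = -9/7 (p(r, G) = -9/(1 + 6) = -9/7)
H(Y) = 7/117 (H(Y) = 1/(-9/7 + 18) = 1/(117/7) = 7/117)
-48*H(-21) = -48*7/117 = -112/39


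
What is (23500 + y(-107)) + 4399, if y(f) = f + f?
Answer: 27685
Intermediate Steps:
y(f) = 2*f
(23500 + y(-107)) + 4399 = (23500 + 2*(-107)) + 4399 = (23500 - 214) + 4399 = 23286 + 4399 = 27685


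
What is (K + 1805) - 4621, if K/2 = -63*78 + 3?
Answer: -12638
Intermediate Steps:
K = -9822 (K = 2*(-63*78 + 3) = 2*(-4914 + 3) = 2*(-4911) = -9822)
(K + 1805) - 4621 = (-9822 + 1805) - 4621 = -8017 - 4621 = -12638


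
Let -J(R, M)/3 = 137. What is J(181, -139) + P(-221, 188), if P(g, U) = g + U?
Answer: -444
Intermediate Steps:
J(R, M) = -411 (J(R, M) = -3*137 = -411)
P(g, U) = U + g
J(181, -139) + P(-221, 188) = -411 + (188 - 221) = -411 - 33 = -444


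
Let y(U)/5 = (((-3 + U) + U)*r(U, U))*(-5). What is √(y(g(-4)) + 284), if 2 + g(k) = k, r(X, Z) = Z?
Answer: I*√1966 ≈ 44.34*I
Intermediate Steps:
g(k) = -2 + k
y(U) = -25*U*(-3 + 2*U) (y(U) = 5*((((-3 + U) + U)*U)*(-5)) = 5*(((-3 + 2*U)*U)*(-5)) = 5*((U*(-3 + 2*U))*(-5)) = 5*(-5*U*(-3 + 2*U)) = -25*U*(-3 + 2*U))
√(y(g(-4)) + 284) = √(25*(-2 - 4)*(3 - 2*(-2 - 4)) + 284) = √(25*(-6)*(3 - 2*(-6)) + 284) = √(25*(-6)*(3 + 12) + 284) = √(25*(-6)*15 + 284) = √(-2250 + 284) = √(-1966) = I*√1966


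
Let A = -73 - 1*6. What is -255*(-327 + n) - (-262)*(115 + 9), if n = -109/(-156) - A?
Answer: 4968591/52 ≈ 95550.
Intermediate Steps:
A = -79 (A = -73 - 6 = -79)
n = 12433/156 (n = -109/(-156) - 1*(-79) = -109*(-1/156) + 79 = 109/156 + 79 = 12433/156 ≈ 79.699)
-255*(-327 + n) - (-262)*(115 + 9) = -255*(-327 + 12433/156) - (-262)*(115 + 9) = -255*(-38579/156) - (-262)*124 = 3279215/52 - 1*(-32488) = 3279215/52 + 32488 = 4968591/52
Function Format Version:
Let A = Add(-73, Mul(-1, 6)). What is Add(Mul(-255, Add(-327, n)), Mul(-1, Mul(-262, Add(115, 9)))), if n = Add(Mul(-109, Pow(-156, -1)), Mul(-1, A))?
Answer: Rational(4968591, 52) ≈ 95550.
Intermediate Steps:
A = -79 (A = Add(-73, -6) = -79)
n = Rational(12433, 156) (n = Add(Mul(-109, Pow(-156, -1)), Mul(-1, -79)) = Add(Mul(-109, Rational(-1, 156)), 79) = Add(Rational(109, 156), 79) = Rational(12433, 156) ≈ 79.699)
Add(Mul(-255, Add(-327, n)), Mul(-1, Mul(-262, Add(115, 9)))) = Add(Mul(-255, Add(-327, Rational(12433, 156))), Mul(-1, Mul(-262, Add(115, 9)))) = Add(Mul(-255, Rational(-38579, 156)), Mul(-1, Mul(-262, 124))) = Add(Rational(3279215, 52), Mul(-1, -32488)) = Add(Rational(3279215, 52), 32488) = Rational(4968591, 52)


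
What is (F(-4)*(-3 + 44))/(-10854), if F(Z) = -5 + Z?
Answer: 41/1206 ≈ 0.033997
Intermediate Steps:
(F(-4)*(-3 + 44))/(-10854) = ((-5 - 4)*(-3 + 44))/(-10854) = -9*41*(-1/10854) = -369*(-1/10854) = 41/1206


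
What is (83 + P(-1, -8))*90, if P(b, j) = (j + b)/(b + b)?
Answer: 7875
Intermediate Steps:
P(b, j) = (b + j)/(2*b) (P(b, j) = (b + j)/((2*b)) = (b + j)*(1/(2*b)) = (b + j)/(2*b))
(83 + P(-1, -8))*90 = (83 + (½)*(-1 - 8)/(-1))*90 = (83 + (½)*(-1)*(-9))*90 = (83 + 9/2)*90 = (175/2)*90 = 7875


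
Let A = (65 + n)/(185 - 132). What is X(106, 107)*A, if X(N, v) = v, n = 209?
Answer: 29318/53 ≈ 553.17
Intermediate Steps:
A = 274/53 (A = (65 + 209)/(185 - 132) = 274/53 ≈ 5.1698)
X(106, 107)*A = 107*(274/53) = 29318/53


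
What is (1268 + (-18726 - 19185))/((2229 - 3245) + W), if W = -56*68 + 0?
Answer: 36643/4824 ≈ 7.5960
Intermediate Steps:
W = -3808 (W = -3808 + 0 = -3808)
(1268 + (-18726 - 19185))/((2229 - 3245) + W) = (1268 + (-18726 - 19185))/((2229 - 3245) - 3808) = (1268 - 37911)/(-1016 - 3808) = -36643/(-4824) = -36643*(-1/4824) = 36643/4824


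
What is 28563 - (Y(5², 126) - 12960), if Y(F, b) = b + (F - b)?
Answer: 41498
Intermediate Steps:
Y(F, b) = F
28563 - (Y(5², 126) - 12960) = 28563 - (5² - 12960) = 28563 - (25 - 12960) = 28563 - 1*(-12935) = 28563 + 12935 = 41498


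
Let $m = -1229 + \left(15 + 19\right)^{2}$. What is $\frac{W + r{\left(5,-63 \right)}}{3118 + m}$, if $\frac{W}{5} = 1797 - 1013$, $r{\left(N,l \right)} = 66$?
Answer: $\frac{3986}{3045} \approx 1.309$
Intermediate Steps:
$W = 3920$ ($W = 5 \left(1797 - 1013\right) = 5 \cdot 784 = 3920$)
$m = -73$ ($m = -1229 + 34^{2} = -1229 + 1156 = -73$)
$\frac{W + r{\left(5,-63 \right)}}{3118 + m} = \frac{3920 + 66}{3118 - 73} = \frac{3986}{3045}$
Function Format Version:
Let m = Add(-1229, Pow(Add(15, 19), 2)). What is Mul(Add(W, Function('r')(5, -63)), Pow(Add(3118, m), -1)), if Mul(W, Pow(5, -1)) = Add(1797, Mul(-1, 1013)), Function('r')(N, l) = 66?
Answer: Rational(3986, 3045) ≈ 1.3090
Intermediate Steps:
W = 3920 (W = Mul(5, Add(1797, Mul(-1, 1013))) = Mul(5, Add(1797, -1013)) = Mul(5, 784) = 3920)
m = -73 (m = Add(-1229, Pow(34, 2)) = Add(-1229, 1156) = -73)
Mul(Add(W, Function('r')(5, -63)), Pow(Add(3118, m), -1)) = Mul(Add(3920, 66), Pow(Add(3118, -73), -1)) = Mul(3986, Pow(3045, -1)) = Mul(3986, Rational(1, 3045)) = Rational(3986, 3045)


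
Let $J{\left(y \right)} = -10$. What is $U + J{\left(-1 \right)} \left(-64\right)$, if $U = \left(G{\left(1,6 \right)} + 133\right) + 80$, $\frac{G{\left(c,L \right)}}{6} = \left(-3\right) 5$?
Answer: $763$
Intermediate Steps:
$G{\left(c,L \right)} = -90$ ($G{\left(c,L \right)} = 6 \left(\left(-3\right) 5\right) = 6 \left(-15\right) = -90$)
$U = 123$ ($U = \left(-90 + 133\right) + 80 = 43 + 80 = 123$)
$U + J{\left(-1 \right)} \left(-64\right) = 123 - -640 = 123 + 640 = 763$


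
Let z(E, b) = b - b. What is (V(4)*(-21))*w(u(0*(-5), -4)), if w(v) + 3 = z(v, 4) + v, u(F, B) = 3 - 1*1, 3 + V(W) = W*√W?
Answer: 105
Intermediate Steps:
z(E, b) = 0
V(W) = -3 + W^(3/2) (V(W) = -3 + W*√W = -3 + W^(3/2))
u(F, B) = 2 (u(F, B) = 3 - 1 = 2)
w(v) = -3 + v (w(v) = -3 + (0 + v) = -3 + v)
(V(4)*(-21))*w(u(0*(-5), -4)) = ((-3 + 4^(3/2))*(-21))*(-3 + 2) = ((-3 + 8)*(-21))*(-1) = (5*(-21))*(-1) = -105*(-1) = 105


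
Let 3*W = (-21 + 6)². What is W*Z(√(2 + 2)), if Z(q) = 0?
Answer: 0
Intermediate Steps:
W = 75 (W = (-21 + 6)²/3 = (⅓)*(-15)² = (⅓)*225 = 75)
W*Z(√(2 + 2)) = 75*0 = 0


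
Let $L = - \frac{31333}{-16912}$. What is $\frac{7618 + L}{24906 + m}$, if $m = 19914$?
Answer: $\frac{128866949}{757995840} \approx 0.17001$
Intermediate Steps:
$L = \frac{31333}{16912}$ ($L = \left(-31333\right) \left(- \frac{1}{16912}\right) = \frac{31333}{16912} \approx 1.8527$)
$\frac{7618 + L}{24906 + m} = \frac{7618 + \frac{31333}{16912}}{24906 + 19914} = \frac{128866949}{16912 \cdot 44820} = \frac{128866949}{16912} \cdot \frac{1}{44820} = \frac{128866949}{757995840}$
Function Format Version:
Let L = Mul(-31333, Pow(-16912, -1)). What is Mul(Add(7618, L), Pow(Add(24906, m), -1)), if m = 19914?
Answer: Rational(128866949, 757995840) ≈ 0.17001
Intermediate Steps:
L = Rational(31333, 16912) (L = Mul(-31333, Rational(-1, 16912)) = Rational(31333, 16912) ≈ 1.8527)
Mul(Add(7618, L), Pow(Add(24906, m), -1)) = Mul(Add(7618, Rational(31333, 16912)), Pow(Add(24906, 19914), -1)) = Mul(Rational(128866949, 16912), Pow(44820, -1)) = Mul(Rational(128866949, 16912), Rational(1, 44820)) = Rational(128866949, 757995840)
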